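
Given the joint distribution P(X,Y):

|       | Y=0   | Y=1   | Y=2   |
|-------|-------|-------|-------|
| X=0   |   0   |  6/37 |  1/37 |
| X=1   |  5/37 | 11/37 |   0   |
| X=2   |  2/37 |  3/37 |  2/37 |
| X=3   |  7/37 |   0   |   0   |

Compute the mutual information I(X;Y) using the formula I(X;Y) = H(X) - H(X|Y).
0.5102 bits

I(X;Y) = H(X) - H(X|Y)

Marginal of X (row sums):
  P(X=0) = 0 + 6/37 + 1/37 = 7/37
  P(X=1) = 5/37 + 11/37 + 0 = 16/37
  P(X=2) = 2/37 + 3/37 + 2/37 = 7/37
  P(X=3) = 7/37 + 0 + 0 = 7/37
H(X) = -[(7/37)·log₂(7/37) + (16/37)·log₂(16/37) + (7/37)·log₂(7/37) + (7/37)·log₂(7/37)]
  = 0.45445 + 0.52301 + 0.45445 + 0.45445 = 1.88636 bits

Marginal of Y (column sums):
  P(Y=0) = 0 + 5/37 + 2/37 + 7/37 = 14/37
  P(Y=1) = 6/37 + 11/37 + 3/37 + 0 = 20/37
  P(Y=2) = 1/37 + 0 + 2/37 + 0 = 3/37
H(X|Y) = Σ_y P(y)·H(X|Y=y):
  Y=0: P(Y=0) = 14/37, P(X|Y=0) = (0, 5/14, 1/7, 1/2) → H(X|Y=0) = 1.43156
  Y=1: P(Y=1) = 20/37, P(X|Y=1) = (3/10, 11/20, 3/20, 0) → H(X|Y=1) = 1.40601
  Y=2: P(Y=2) = 3/37, P(X|Y=2) = (1/3, 0, 2/3, 0) → H(X|Y=2) = 0.91830
H(X|Y) = (14/37)·1.43156 + (20/37)·1.40601 + (3/37)·0.91830 = 1.37613 bits

I(X;Y) = H(X) - H(X|Y) = 1.88636 - 1.37613 = 0.5102 bits

Cross-check via I(X;Y) = H(X) + H(Y) - H(X,Y): computing H(Y) from the column sums and H(X,Y) from the 12 cells in the same way gives H(Y) = 1.30414 bits and H(X,Y) = 2.68028 bits, so
I(X;Y) = 1.88636 + 1.30414 - 2.68028 = 0.5102 bits ✓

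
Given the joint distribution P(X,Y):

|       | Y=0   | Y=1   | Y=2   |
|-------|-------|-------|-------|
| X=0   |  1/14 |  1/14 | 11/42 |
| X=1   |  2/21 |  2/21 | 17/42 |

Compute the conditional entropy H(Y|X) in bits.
1.2508 bits

H(Y|X) = H(X,Y) - H(X)

H(X,Y) = -Σ_{x,y} P(x,y) log₂ P(x,y). Per-cell terms -P(x,y)·log₂P(x,y):
  X=0: 0.27195, 0.27195, 0.50623
  X=1: 0.32308, 0.32308, 0.52816
Sum of the 6 terms: H(X,Y) = 2.22445 bits

Marginal of X (row sums):
  P(X=0) = 1/14 + 1/14 + 11/42 = 17/42
  P(X=1) = 2/21 + 2/21 + 17/42 = 25/42
H(X) = -[(17/42)·log₂(17/42) + (25/42)·log₂(25/42)]
  = 0.52816 + 0.44551 = 0.97367 bits

H(Y|X) = H(X,Y) - H(X) = 2.22445 - 0.97367 = 1.2508 bits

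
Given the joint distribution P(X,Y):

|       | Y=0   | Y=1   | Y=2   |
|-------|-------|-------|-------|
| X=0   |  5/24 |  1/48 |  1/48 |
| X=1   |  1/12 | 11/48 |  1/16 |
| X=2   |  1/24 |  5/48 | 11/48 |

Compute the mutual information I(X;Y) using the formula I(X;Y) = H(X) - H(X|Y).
0.3863 bits

I(X;Y) = H(X) - H(X|Y)

Marginal of X (row sums):
  P(X=0) = 5/24 + 1/48 + 1/48 = 1/4
  P(X=1) = 1/12 + 11/48 + 1/16 = 3/8
  P(X=2) = 1/24 + 5/48 + 11/48 = 3/8
H(X) = -[(1/4)·log₂(1/4) + (3/8)·log₂(3/8) + (3/8)·log₂(3/8)]
  = 0.50000 + 0.53064 + 0.53064 = 1.5613 bits

Marginal of Y (column sums):
  P(Y=0) = 5/24 + 1/12 + 1/24 = 1/3
  P(Y=1) = 1/48 + 11/48 + 5/48 = 17/48
  P(Y=2) = 1/48 + 1/16 + 11/48 = 5/16
H(X|Y) = Σ_y P(y)·H(X|Y=y):
  Y=0: P(Y=0) = 1/3, P(X|Y=0) = (5/8, 1/4, 1/8) → H(X|Y=0) = 1.29879
  Y=1: P(Y=1) = 17/48, P(X|Y=1) = (1/17, 11/17, 5/17) → H(X|Y=1) = 1.16609
  Y=2: P(Y=2) = 5/16, P(X|Y=2) = (1/15, 1/5, 11/15) → H(X|Y=2) = 1.05298
H(X|Y) = (1/3)·1.29879 + (17/48)·1.16609 + (5/16)·1.05298 = 1.1750 bits

I(X;Y) = H(X) - H(X|Y) = 1.5613 - 1.1750 = 0.3863 bits

Cross-check via I(X;Y) = H(X) + H(Y) - H(X,Y): computing H(Y) from the column sums and H(X,Y) from the 9 cells in the same way gives H(Y) = 1.5831 bits and H(X,Y) = 2.7581 bits, so
I(X;Y) = 1.5613 + 1.5831 - 2.7581 = 0.3863 bits ✓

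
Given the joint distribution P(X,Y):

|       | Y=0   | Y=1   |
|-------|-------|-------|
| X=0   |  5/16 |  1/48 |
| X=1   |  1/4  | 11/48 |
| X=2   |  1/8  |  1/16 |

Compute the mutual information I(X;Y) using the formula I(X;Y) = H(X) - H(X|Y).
0.1329 bits

I(X;Y) = H(X) - H(X|Y)

Marginal of X (row sums):
  P(X=0) = 5/16 + 1/48 = 1/3
  P(X=1) = 1/4 + 11/48 = 23/48
  P(X=2) = 1/8 + 1/16 = 3/16
H(X) = -[(1/3)·log₂(1/3) + (23/48)·log₂(23/48) + (3/16)·log₂(3/16)]
  = 0.52832 + 0.50859 + 0.45282 = 1.48973 bits

Marginal of Y (column sums):
  P(Y=0) = 5/16 + 1/4 + 1/8 = 11/16
  P(Y=1) = 1/48 + 11/48 + 1/16 = 5/16
H(X|Y) = Σ_y P(y)·H(X|Y=y):
  Y=0: P(Y=0) = 11/16, P(X|Y=0) = (5/11, 4/11, 2/11) → H(X|Y=0) = 1.49492
  Y=1: P(Y=1) = 5/16, P(X|Y=1) = (1/15, 11/15, 1/5) → H(X|Y=1) = 1.05298
H(X|Y) = (11/16)·1.49492 + (5/16)·1.05298 = 1.35681 bits

I(X;Y) = H(X) - H(X|Y) = 1.48973 - 1.35681 = 0.1329 bits

Cross-check via I(X;Y) = H(X) + H(Y) - H(X,Y): computing H(Y) from the column sums and H(X,Y) from the 6 cells in the same way gives H(Y) = 0.89604 bits and H(X,Y) = 2.25285 bits, so
I(X;Y) = 1.48973 + 0.89604 - 2.25285 = 0.1329 bits ✓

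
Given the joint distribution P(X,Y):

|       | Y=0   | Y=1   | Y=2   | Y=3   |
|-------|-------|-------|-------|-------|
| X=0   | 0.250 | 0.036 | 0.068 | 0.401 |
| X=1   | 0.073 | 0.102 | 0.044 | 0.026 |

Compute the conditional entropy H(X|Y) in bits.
0.6129 bits

H(X|Y) = H(X,Y) - H(Y)

H(X,Y) = -Σ_{x,y} P(x,y) log₂ P(x,y). Per-cell terms -P(x,y)·log₂P(x,y):
  X=0: 0.50000, 0.17265, 0.26373, 0.52865
  X=1: 0.27565, 0.33592, 0.19828, 0.13690
Sum of the 8 terms: H(X,Y) = 2.4118 bits

Marginal of Y (column sums):
  P(Y=0) = 0.250 + 0.073 = 0.323
  P(Y=1) = 0.036 + 0.102 = 0.138
  P(Y=2) = 0.068 + 0.044 = 0.112
  P(Y=3) = 0.401 + 0.026 = 0.427
H(Y) = -[0.323·log₂(0.323) + 0.138·log₂(0.138) + 0.112·log₂(0.112) + 0.427·log₂(0.427)]
  = 0.52662 + 0.39430 + 0.35374 + 0.52422 = 1.7989 bits

H(X|Y) = H(X,Y) - H(Y) = 2.4118 - 1.7989 = 0.6129 bits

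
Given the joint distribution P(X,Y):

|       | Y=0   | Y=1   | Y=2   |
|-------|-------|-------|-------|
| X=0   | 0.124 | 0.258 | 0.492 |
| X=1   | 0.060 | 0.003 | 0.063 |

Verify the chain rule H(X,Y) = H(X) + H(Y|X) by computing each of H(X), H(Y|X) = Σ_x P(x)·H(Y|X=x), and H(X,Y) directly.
H(X) = 0.5464 bits, H(Y|X) = 1.3547 bits, H(X,Y) = 1.9011 bits

Marginal of X (row sums):
  P(X=0) = 0.124 + 0.258 + 0.492 = 0.874
  P(X=1) = 0.060 + 0.003 + 0.063 = 0.126
H(X) = -[0.874·log₂(0.874) + 0.126·log₂(0.126)]
  = 0.16981 + 0.37655 = 0.5464 bits

H(Y|X) = Σ_x P(x)·H(Y|X=x):
  X=0: P(X=0) = 0.874, P(Y|X=0) = (62/437, 129/437, 246/437) → H(Y|X=0) = 1.38598
  X=1: P(X=1) = 0.126, P(Y|X=1) = (10/21, 1/42, 1/2) → H(Y|X=1) = 1.13810
H(Y|X) = 0.874·1.38598 + 0.126·1.13810 = 1.3547 bits

H(X,Y) = -Σ_{x,y} P(x,y) log₂ P(x,y). Per-cell terms -P(x,y)·log₂P(x,y):
  X=0: 0.37344, 0.50428, 0.50345
  X=1: 0.24353, 0.02514, 0.25128
Sum of the 6 terms: H(X,Y) = 1.9011 bits

Chain rule check:
  H(X) + H(Y|X) = 0.5464 + 1.3547 = 1.9011 bits
  H(X,Y) = 1.9011 bits
✓ Chain rule verified.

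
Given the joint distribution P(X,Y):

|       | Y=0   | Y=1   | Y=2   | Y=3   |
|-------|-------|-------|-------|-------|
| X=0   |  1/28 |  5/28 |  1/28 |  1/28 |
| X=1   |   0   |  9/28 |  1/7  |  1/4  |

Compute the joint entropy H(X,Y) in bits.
2.3863 bits

H(X,Y) = -Σ_{x,y} P(x,y) log₂ P(x,y). Per-cell terms -P(x,y)·log₂P(x,y):
  X=0: 0.1717, 0.4438, 0.1717, 0.1717
  X=1: 0.0000, 0.5263, 0.4011, 0.5000
  (cells with P = 0 contribute 0)
Sum of the 8 terms: H(X,Y) = 2.3863 bits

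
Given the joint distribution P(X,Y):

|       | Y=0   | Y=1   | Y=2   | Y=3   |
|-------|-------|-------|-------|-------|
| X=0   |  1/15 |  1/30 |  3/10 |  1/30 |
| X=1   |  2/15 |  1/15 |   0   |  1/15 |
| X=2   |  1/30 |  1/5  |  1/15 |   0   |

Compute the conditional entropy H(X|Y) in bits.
1.0317 bits

H(X|Y) = H(X,Y) - H(Y)

H(X,Y) = -Σ_{x,y} P(x,y) log₂ P(x,y). Per-cell terms -P(x,y)·log₂P(x,y):
  X=0: 0.26046, 0.16356, 0.52109, 0.16356
  X=1: 0.38759, 0.26046, 0.00000, 0.26046
  X=2: 0.16356, 0.46439, 0.26046, 0.00000
  (cells with P = 0 contribute 0)
Sum of the 12 terms: H(X,Y) = 2.9056 bits

Marginal of Y (column sums):
  P(Y=0) = 1/15 + 2/15 + 1/30 = 7/30
  P(Y=1) = 1/30 + 1/15 + 1/5 = 3/10
  P(Y=2) = 3/10 + 0 + 1/15 = 11/30
  P(Y=3) = 1/30 + 1/15 + 0 = 1/10
H(Y) = -[(7/30)·log₂(7/30) + (3/10)·log₂(3/10) + (11/30)·log₂(11/30) + (1/10)·log₂(1/10)]
  = 0.48989 + 0.52109 + 0.53073 + 0.33219 = 1.8739 bits

H(X|Y) = H(X,Y) - H(Y) = 2.9056 - 1.8739 = 1.0317 bits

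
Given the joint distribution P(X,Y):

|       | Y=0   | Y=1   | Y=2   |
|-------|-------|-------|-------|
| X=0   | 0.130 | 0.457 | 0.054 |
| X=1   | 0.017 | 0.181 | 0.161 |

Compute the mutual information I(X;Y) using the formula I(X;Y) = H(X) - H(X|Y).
0.1421 bits

I(X;Y) = H(X) - H(X|Y)

Marginal of X (row sums):
  P(X=0) = 0.130 + 0.457 + 0.054 = 0.641
  P(X=1) = 0.017 + 0.181 + 0.161 = 0.359
H(X) = -[0.641·log₂(0.641) + 0.359·log₂(0.359)]
  = 0.41127 + 0.53058 = 0.94185 bits

Marginal of Y (column sums):
  P(Y=0) = 0.130 + 0.017 = 0.147
  P(Y=1) = 0.457 + 0.181 = 0.638
  P(Y=2) = 0.054 + 0.161 = 0.215
H(X|Y) = Σ_y P(y)·H(X|Y=y):
  Y=0: P(Y=0) = 0.147, P(X|Y=0) = (130/147, 17/147) → H(X|Y=0) = 0.51672
  Y=1: P(Y=1) = 0.638, P(X|Y=1) = (457/638, 181/638) → H(X|Y=1) = 0.86044
  Y=2: P(Y=2) = 0.215, P(X|Y=2) = (54/215, 161/215) → H(X|Y=2) = 0.81312
H(X|Y) = 0.147·0.51672 + 0.638·0.86044 + 0.215·0.81312 = 0.79974 bits

I(X;Y) = H(X) - H(X|Y) = 0.94185 - 0.79974 = 0.1421 bits

Cross-check via I(X;Y) = H(X) + H(Y) - H(X,Y): computing H(Y) from the column sums and H(X,Y) from the 6 cells in the same way gives H(Y) = 1.29706 bits and H(X,Y) = 2.09680 bits, so
I(X;Y) = 0.94185 + 1.29706 - 2.09680 = 0.1421 bits ✓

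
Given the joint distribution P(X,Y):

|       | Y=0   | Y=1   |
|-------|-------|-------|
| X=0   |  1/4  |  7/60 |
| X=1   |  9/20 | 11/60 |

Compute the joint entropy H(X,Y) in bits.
1.8287 bits

H(X,Y) = -Σ_{x,y} P(x,y) log₂ P(x,y). Per-cell terms -P(x,y)·log₂P(x,y):
  X=0: 0.5000, 0.3616
  X=1: 0.5184, 0.4487
Sum of the 4 terms: H(X,Y) = 1.8287 bits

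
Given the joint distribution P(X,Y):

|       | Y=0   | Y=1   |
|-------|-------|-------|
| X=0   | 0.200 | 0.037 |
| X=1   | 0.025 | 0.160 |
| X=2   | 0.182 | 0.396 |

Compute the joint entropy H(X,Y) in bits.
2.1730 bits

H(X,Y) = -Σ_{x,y} P(x,y) log₂ P(x,y). Per-cell terms -P(x,y)·log₂P(x,y):
  X=0: 0.4644, 0.1760
  X=1: 0.1330, 0.4230
  X=2: 0.4474, 0.5292
Sum of the 6 terms: H(X,Y) = 2.1730 bits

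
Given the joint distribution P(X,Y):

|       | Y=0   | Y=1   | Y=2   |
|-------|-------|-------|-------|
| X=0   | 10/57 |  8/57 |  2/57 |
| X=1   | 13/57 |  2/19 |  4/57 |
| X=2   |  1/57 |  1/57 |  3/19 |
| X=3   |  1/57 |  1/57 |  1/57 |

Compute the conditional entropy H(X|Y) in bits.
1.4865 bits

H(X|Y) = H(X,Y) - H(Y)

H(X,Y) = -Σ_{x,y} P(x,y) log₂ P(x,y). Per-cell terms -P(x,y)·log₂P(x,y):
  X=0: 0.44052, 0.39760, 0.16958
  X=1: 0.48635, 0.34189, 0.26897
  X=2: 0.10233, 0.10233, 0.42047
  X=3: 0.10233, 0.10233, 0.10233
Sum of the 12 terms: H(X,Y) = 3.0370 bits

Marginal of Y (column sums):
  P(Y=0) = 10/57 + 13/57 + 1/57 + 1/57 = 25/57
  P(Y=1) = 8/57 + 2/19 + 1/57 + 1/57 = 16/57
  P(Y=2) = 2/57 + 4/57 + 3/19 + 1/57 = 16/57
H(Y) = -[(25/57)·log₂(25/57) + (16/57)·log₂(16/57) + (16/57)·log₂(16/57)]
  = 0.52151 + 0.51450 + 0.51450 = 1.5505 bits

H(X|Y) = H(X,Y) - H(Y) = 3.0370 - 1.5505 = 1.4865 bits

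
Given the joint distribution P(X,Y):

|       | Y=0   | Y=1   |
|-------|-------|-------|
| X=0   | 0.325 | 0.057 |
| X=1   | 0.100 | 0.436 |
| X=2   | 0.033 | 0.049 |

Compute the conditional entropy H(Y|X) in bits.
0.6841 bits

H(Y|X) = H(X,Y) - H(X)

H(X,Y) = -Σ_{x,y} P(x,y) log₂ P(x,y). Per-cell terms -P(x,y)·log₂P(x,y):
  X=0: 0.5269837, 0.2355750
  X=1: 0.3321928, 0.5221536
  X=2: 0.1624059, 0.2132026
Sum of the 6 terms: H(X,Y) = 1.992514 bits

Marginal of X (row sums):
  P(X=0) = 0.325 + 0.057 = 0.382
  P(X=1) = 0.100 + 0.436 = 0.536
  P(X=2) = 0.033 + 0.049 = 0.082
H(X) = -[0.382·log₂(0.382) + 0.536·log₂(0.536) + 0.082·log₂(0.082)]
  = 0.5303518 + 0.4822366 + 0.2958750 = 1.308463 bits

H(Y|X) = H(X,Y) - H(X) = 1.992514 - 1.308463 = 0.6841 bits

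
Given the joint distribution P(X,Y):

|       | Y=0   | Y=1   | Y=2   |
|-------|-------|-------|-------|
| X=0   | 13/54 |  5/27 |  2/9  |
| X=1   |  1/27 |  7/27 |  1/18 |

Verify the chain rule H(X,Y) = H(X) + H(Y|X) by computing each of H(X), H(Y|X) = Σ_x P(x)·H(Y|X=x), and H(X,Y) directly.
H(X) = 0.9357 bits, H(Y|X) = 1.4043 bits, H(X,Y) = 2.3400 bits

Marginal of X (row sums):
  P(X=0) = 13/54 + 5/27 + 2/9 = 35/54
  P(X=1) = 1/27 + 7/27 + 1/18 = 19/54
H(X) = -[(35/54)·log₂(35/54) + (19/54)·log₂(19/54)]
  = 0.4055 + 0.5302 = 0.9357 bits

H(Y|X) = Σ_x P(x)·H(Y|X=x):
  X=0: P(X=0) = 35/54, P(Y|X=0) = (13/35, 2/7, 12/35) → H(Y|X=0) = 1.5766
  X=1: P(X=1) = 19/54, P(Y|X=1) = (2/19, 14/19, 3/19) → H(Y|X=1) = 1.0870
H(Y|X) = (35/54)·1.5766 + (19/54)·1.0870 = 1.4043 bits

H(X,Y) = -Σ_{x,y} P(x,y) log₂ P(x,y). Per-cell terms -P(x,y)·log₂P(x,y):
  X=0: 0.4946, 0.4505, 0.4822
  X=1: 0.1761, 0.5049, 0.2317
Sum of the 6 terms: H(X,Y) = 2.3400 bits

Chain rule check:
  H(X) + H(Y|X) = 0.9357 + 1.4043 = 2.3400 bits
  H(X,Y) = 2.3400 bits
✓ Chain rule verified.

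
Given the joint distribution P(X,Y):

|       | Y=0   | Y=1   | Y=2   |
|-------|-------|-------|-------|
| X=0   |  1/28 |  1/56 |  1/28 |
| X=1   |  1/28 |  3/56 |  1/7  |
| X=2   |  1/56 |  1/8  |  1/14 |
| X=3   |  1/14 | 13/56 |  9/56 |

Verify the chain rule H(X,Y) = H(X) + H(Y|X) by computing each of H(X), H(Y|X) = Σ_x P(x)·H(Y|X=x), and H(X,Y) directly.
H(X) = 1.7905 bits, H(Y|X) = 1.3912 bits, H(X,Y) = 3.1816 bits

Marginal of X (row sums):
  P(X=0) = 1/28 + 1/56 + 1/28 = 5/56
  P(X=1) = 1/28 + 3/56 + 1/7 = 13/56
  P(X=2) = 1/56 + 1/8 + 1/14 = 3/14
  P(X=3) = 1/14 + 13/56 + 9/56 = 13/28
H(X) = -[(5/56)·log₂(5/56) + (13/56)·log₂(13/56) + (3/14)·log₂(3/14) + (13/28)·log₂(13/28)]
  = 0.31120 + 0.48911 + 0.47623 + 0.51392 = 1.7905 bits

H(Y|X) = Σ_x P(x)·H(Y|X=x):
  X=0: P(X=0) = 5/56, P(Y|X=0) = (2/5, 1/5, 2/5) → H(Y|X=0) = 1.52193
  X=1: P(X=1) = 13/56, P(Y|X=1) = (2/13, 3/13, 8/13) → H(Y|X=1) = 1.33468
  X=2: P(X=2) = 3/14, P(Y|X=2) = (1/12, 7/12, 1/3) → H(Y|X=2) = 1.28067
  X=3: P(X=3) = 13/28, P(Y|X=3) = (2/13, 1/2, 9/26) → H(Y|X=3) = 1.44525
H(Y|X) = (5/56)·1.52193 + (13/56)·1.33468 + (3/14)·1.28067 + (13/28)·1.44525 = 1.3912 bits

H(X,Y) = -Σ_{x,y} P(x,y) log₂ P(x,y). Per-cell terms -P(x,y)·log₂P(x,y):
  X=0: 0.17169, 0.10370, 0.17169
  X=1: 0.17169, 0.22620, 0.40105
  X=2: 0.10370, 0.37500, 0.27195
  X=3: 0.27195, 0.48911, 0.42387
Sum of the 12 terms: H(X,Y) = 3.1816 bits

Chain rule check:
  H(X) + H(Y|X) = 1.7905 + 1.3912 = 3.1817 bits
  H(X,Y) = 3.1816 bits
✓ Chain rule verified (Δ = 0.0001 is 4-dp rounding noise: each of the three values was rounded independently).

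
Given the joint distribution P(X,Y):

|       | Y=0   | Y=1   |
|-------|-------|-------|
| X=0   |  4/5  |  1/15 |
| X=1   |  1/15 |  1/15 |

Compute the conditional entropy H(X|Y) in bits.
0.4724 bits

H(X|Y) = H(X,Y) - H(Y)

H(X,Y) = -Σ_{x,y} P(x,y) log₂ P(x,y). Per-cell terms -P(x,y)·log₂P(x,y):
  X=0: 0.25754, 0.26046
  X=1: 0.26046, 0.26046
Sum of the 4 terms: H(X,Y) = 1.0389 bits

Marginal of Y (column sums):
  P(Y=0) = 4/5 + 1/15 = 13/15
  P(Y=1) = 1/15 + 1/15 = 2/15
H(Y) = -[(13/15)·log₂(13/15) + (2/15)·log₂(2/15)]
  = 0.17892 + 0.38759 = 0.5665 bits

H(X|Y) = H(X,Y) - H(Y) = 1.0389 - 0.5665 = 0.4724 bits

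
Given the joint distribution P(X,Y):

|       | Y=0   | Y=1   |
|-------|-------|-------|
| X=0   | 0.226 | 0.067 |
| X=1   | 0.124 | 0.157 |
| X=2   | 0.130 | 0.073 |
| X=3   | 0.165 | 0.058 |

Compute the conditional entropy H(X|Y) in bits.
1.9260 bits

H(X|Y) = H(X,Y) - H(Y)

H(X,Y) = -Σ_{x,y} P(x,y) log₂ P(x,y). Per-cell terms -P(x,y)·log₂P(x,y):
  X=0: 0.4849068, 0.2612796
  X=1: 0.3734369, 0.4193727
  X=2: 0.3826441, 0.2756451
  X=3: 0.4289112, 0.2382526
Sum of the 8 terms: H(X,Y) = 2.864449 bits

Marginal of Y (column sums):
  P(Y=0) = 0.226 + 0.124 + 0.130 + 0.165 = 0.645
  P(Y=1) = 0.067 + 0.157 + 0.073 + 0.058 = 0.355
H(Y) = -[0.645·log₂(0.645) + 0.355·log₂(0.355)]
  = 0.4080457 + 0.5304087 = 0.938454 bits

H(X|Y) = H(X,Y) - H(Y) = 2.864449 - 0.938454 = 1.9260 bits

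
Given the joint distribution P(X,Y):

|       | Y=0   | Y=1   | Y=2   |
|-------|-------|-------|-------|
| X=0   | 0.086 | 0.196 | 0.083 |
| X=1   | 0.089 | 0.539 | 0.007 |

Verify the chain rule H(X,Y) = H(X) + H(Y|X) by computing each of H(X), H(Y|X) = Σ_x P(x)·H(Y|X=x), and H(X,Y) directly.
H(X) = 0.9468 bits, H(Y|X) = 0.9578 bits, H(X,Y) = 1.9046 bits

Marginal of X (row sums):
  P(X=0) = 0.086 + 0.196 + 0.083 = 0.365
  P(X=1) = 0.089 + 0.539 + 0.007 = 0.635
H(X) = -[0.365·log₂(0.365) + 0.635·log₂(0.635)]
  = 0.530722 + 0.416034 = 0.9468 bits

H(Y|X) = Σ_x P(x)·H(Y|X=x):
  X=0: P(X=0) = 0.365, P(Y|X=0) = (86/365, 196/365, 83/365) → H(Y|X=0) = 1.458958
  X=1: P(X=1) = 0.635, P(Y|X=1) = (89/635, 539/635, 7/635) → H(Y|X=1) = 0.669740
H(Y|X) = 0.365·1.458958 + 0.635·0.669740 = 0.9578 bits

H(X,Y) = -Σ_{x,y} P(x,y) log₂ P(x,y). Per-cell terms -P(x,y)·log₂P(x,y):
  X=0: 0.304399, 0.460811, 0.298032
  X=1: 0.310615, 0.480595, 0.050109
Sum of the 6 terms: H(X,Y) = 1.9046 bits

Chain rule check:
  H(X) + H(Y|X) = 0.9468 + 0.9578 = 1.9046 bits
  H(X,Y) = 1.9046 bits
✓ Chain rule verified.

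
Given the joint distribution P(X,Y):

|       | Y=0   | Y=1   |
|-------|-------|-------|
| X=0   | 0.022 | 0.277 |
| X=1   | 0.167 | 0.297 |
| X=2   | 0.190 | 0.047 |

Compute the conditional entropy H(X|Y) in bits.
1.2908 bits

H(X|Y) = H(X,Y) - H(Y)

H(X,Y) = -Σ_{x,y} P(x,y) log₂ P(x,y). Per-cell terms -P(x,y)·log₂P(x,y):
  X=0: 0.12114, 0.51302
  X=1: 0.43121, 0.52019
  X=2: 0.45523, 0.20733
Sum of the 6 terms: H(X,Y) = 2.2481 bits

Marginal of Y (column sums):
  P(Y=0) = 0.022 + 0.167 + 0.190 = 0.379
  P(Y=1) = 0.277 + 0.297 + 0.047 = 0.621
H(Y) = -[0.379·log₂(0.379) + 0.621·log₂(0.621)]
  = 0.53050 + 0.42683 = 0.9573 bits

H(X|Y) = H(X,Y) - H(Y) = 2.2481 - 0.9573 = 1.2908 bits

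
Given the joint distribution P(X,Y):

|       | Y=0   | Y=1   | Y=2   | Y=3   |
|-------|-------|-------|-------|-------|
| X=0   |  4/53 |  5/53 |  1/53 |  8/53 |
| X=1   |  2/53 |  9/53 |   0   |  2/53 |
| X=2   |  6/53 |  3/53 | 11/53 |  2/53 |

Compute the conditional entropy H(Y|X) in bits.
1.6003 bits

H(Y|X) = H(X,Y) - H(X)

H(X,Y) = -Σ_{x,y} P(x,y) log₂ P(x,y). Per-cell terms -P(x,y)·log₂P(x,y):
  X=0: 0.28135, 0.32132, 0.10807, 0.41176
  X=1: 0.17841, 0.43438, 0.00000, 0.17841
  X=2: 0.35581, 0.23451, 0.47082, 0.17841
  (cells with P = 0 contribute 0)
Sum of the 12 terms: H(X,Y) = 3.15325 bits

Marginal of X (row sums):
  P(X=0) = 4/53 + 5/53 + 1/53 + 8/53 = 18/53
  P(X=1) = 2/53 + 9/53 + 0 + 2/53 = 13/53
  P(X=2) = 6/53 + 3/53 + 11/53 + 2/53 = 22/53
H(X) = -[(18/53)·log₂(18/53) + (13/53)·log₂(13/53) + (22/53)·log₂(22/53)]
  = 0.52913 + 0.49731 + 0.52654 = 1.55298 bits

H(Y|X) = H(X,Y) - H(X) = 3.15325 - 1.55298 = 1.6003 bits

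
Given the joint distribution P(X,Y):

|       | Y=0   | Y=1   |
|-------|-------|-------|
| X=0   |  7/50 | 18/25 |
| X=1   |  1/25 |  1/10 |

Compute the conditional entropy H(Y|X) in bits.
0.6720 bits

H(Y|X) = H(X,Y) - H(X)

H(X,Y) = -Σ_{x,y} P(x,y) log₂ P(x,y). Per-cell terms -P(x,y)·log₂P(x,y):
  X=0: 0.3971102, 0.3412305
  X=1: 0.1857542, 0.3321928
Sum of the 4 terms: H(X,Y) = 1.256288 bits

Marginal of X (row sums):
  P(X=0) = 7/50 + 18/25 = 43/50
  P(X=1) = 1/25 + 1/10 = 7/50
H(X) = -[(43/50)·log₂(43/50) + (7/50)·log₂(7/50)]
  = 0.1871286 + 0.3971102 = 0.584239 bits

H(Y|X) = H(X,Y) - H(X) = 1.256288 - 0.584239 = 0.6720 bits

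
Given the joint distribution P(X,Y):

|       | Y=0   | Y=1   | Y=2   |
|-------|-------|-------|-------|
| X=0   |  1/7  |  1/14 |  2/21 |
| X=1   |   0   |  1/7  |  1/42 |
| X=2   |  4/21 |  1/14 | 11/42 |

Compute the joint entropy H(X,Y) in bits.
2.7594 bits

H(X,Y) = -Σ_{x,y} P(x,y) log₂ P(x,y). Per-cell terms -P(x,y)·log₂P(x,y):
  X=0: 0.40105, 0.27195, 0.32308
  X=1: 0.00000, 0.40105, 0.12839
  X=2: 0.45568, 0.27195, 0.50623
  (cells with P = 0 contribute 0)
Sum of the 9 terms: H(X,Y) = 2.7594 bits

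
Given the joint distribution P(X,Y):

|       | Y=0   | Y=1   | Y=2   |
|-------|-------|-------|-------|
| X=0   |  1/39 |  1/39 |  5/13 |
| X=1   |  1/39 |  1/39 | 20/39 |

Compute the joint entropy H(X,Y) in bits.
1.5664 bits

H(X,Y) = -Σ_{x,y} P(x,y) log₂ P(x,y). Per-cell terms -P(x,y)·log₂P(x,y):
  X=0: 0.13552, 0.13552, 0.53020
  X=1: 0.13552, 0.13552, 0.49409
Sum of the 6 terms: H(X,Y) = 1.5664 bits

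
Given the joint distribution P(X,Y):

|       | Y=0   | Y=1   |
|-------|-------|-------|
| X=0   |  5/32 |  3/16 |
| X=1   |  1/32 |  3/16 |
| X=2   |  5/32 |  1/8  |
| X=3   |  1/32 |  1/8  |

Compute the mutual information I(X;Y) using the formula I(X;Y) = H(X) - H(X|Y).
0.0918 bits

I(X;Y) = H(X) - H(X|Y)

Marginal of X (row sums):
  P(X=0) = 5/32 + 3/16 = 11/32
  P(X=1) = 1/32 + 3/16 = 7/32
  P(X=2) = 5/32 + 1/8 = 9/32
  P(X=3) = 1/32 + 1/8 = 5/32
H(X) = -[(11/32)·log₂(11/32) + (7/32)·log₂(7/32) + (9/32)·log₂(9/32) + (5/32)·log₂(5/32)]
  = 0.52957 + 0.47964 + 0.51471 + 0.41845 = 1.9424 bits

Marginal of Y (column sums):
  P(Y=0) = 5/32 + 1/32 + 5/32 + 1/32 = 3/8
  P(Y=1) = 3/16 + 3/16 + 1/8 + 1/8 = 5/8
H(X|Y) = Σ_y P(y)·H(X|Y=y):
  Y=0: P(Y=0) = 3/8, P(X|Y=0) = (5/12, 1/12, 5/12, 1/12) → H(X|Y=0) = 1.65002
  Y=1: P(Y=1) = 5/8, P(X|Y=1) = (3/10, 3/10, 1/5, 1/5) → H(X|Y=1) = 1.97095
H(X|Y) = (3/8)·1.65002 + (5/8)·1.97095 = 1.8506 bits

I(X;Y) = H(X) - H(X|Y) = 1.9424 - 1.8506 = 0.0918 bits

Cross-check via I(X;Y) = H(X) + H(Y) - H(X,Y): computing H(Y) from the column sums and H(X,Y) from the 8 cells in the same way gives H(Y) = 0.9544 bits and H(X,Y) = 2.8050 bits, so
I(X;Y) = 1.9424 + 0.9544 - 2.8050 = 0.0918 bits ✓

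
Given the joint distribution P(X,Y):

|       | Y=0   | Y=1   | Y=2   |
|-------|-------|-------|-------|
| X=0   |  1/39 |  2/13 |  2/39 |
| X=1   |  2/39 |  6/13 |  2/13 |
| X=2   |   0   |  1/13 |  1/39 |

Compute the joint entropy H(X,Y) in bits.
2.3410 bits

H(X,Y) = -Σ_{x,y} P(x,y) log₂ P(x,y). Per-cell terms -P(x,y)·log₂P(x,y):
  X=0: 0.1355, 0.4155, 0.2198
  X=1: 0.2198, 0.5148, 0.4155
  X=2: 0.0000, 0.2846, 0.1355
  (cells with P = 0 contribute 0)
Sum of the 9 terms: H(X,Y) = 2.3410 bits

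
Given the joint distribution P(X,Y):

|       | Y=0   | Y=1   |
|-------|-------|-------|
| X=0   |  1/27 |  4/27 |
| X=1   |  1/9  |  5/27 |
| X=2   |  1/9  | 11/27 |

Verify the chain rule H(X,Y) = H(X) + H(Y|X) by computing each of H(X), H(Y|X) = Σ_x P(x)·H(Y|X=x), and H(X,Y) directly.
H(X) = 1.4618 bits, H(Y|X) = 0.8052 bits, H(X,Y) = 2.2670 bits

Marginal of X (row sums):
  P(X=0) = 1/27 + 4/27 = 5/27
  P(X=1) = 1/9 + 5/27 = 8/27
  P(X=2) = 1/9 + 11/27 = 14/27
H(X) = -[(5/27)·log₂(5/27) + (8/27)·log₂(8/27) + (14/27)·log₂(14/27)]
  = 0.45055 + 0.51997 + 0.49131 = 1.4618 bits

H(Y|X) = Σ_x P(x)·H(Y|X=x):
  X=0: P(X=0) = 5/27, P(Y|X=0) = (1/5, 4/5) → H(Y|X=0) = 0.72193
  X=1: P(X=1) = 8/27, P(Y|X=1) = (3/8, 5/8) → H(Y|X=1) = 0.95443
  X=2: P(X=2) = 14/27, P(Y|X=2) = (3/14, 11/14) → H(Y|X=2) = 0.74960
H(Y|X) = (5/27)·0.72193 + (8/27)·0.95443 + (14/27)·0.74960 = 0.8052 bits

H(X,Y) = -Σ_{x,y} P(x,y) log₂ P(x,y). Per-cell terms -P(x,y)·log₂P(x,y):
  X=0: 0.17611, 0.40813
  X=1: 0.35221, 0.45055
  X=2: 0.35221, 0.52778
Sum of the 6 terms: H(X,Y) = 2.2670 bits

Chain rule check:
  H(X) + H(Y|X) = 1.4618 + 0.8052 = 2.2670 bits
  H(X,Y) = 2.2670 bits
✓ Chain rule verified.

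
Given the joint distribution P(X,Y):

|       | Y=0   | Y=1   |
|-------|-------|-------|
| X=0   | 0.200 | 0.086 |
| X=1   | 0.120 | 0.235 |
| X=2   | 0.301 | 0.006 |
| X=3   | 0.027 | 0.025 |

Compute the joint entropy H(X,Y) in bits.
2.4662 bits

H(X,Y) = -Σ_{x,y} P(x,y) log₂ P(x,y). Per-cell terms -P(x,y)·log₂P(x,y):
  X=0: 0.46439, 0.30440
  X=1: 0.36707, 0.49098
  X=2: 0.52138, 0.04428
  X=3: 0.14069, 0.13305
Sum of the 8 terms: H(X,Y) = 2.4662 bits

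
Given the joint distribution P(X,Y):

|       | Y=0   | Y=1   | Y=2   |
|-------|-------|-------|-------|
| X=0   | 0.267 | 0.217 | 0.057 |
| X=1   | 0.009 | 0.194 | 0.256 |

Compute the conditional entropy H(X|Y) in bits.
0.6816 bits

H(X|Y) = H(X,Y) - H(Y)

H(X,Y) = -Σ_{x,y} P(x,y) log₂ P(x,y). Per-cell terms -P(x,y)·log₂P(x,y):
  X=0: 0.50866, 0.47832, 0.23557
  X=1: 0.06116, 0.45898, 0.50324
Sum of the 6 terms: H(X,Y) = 2.2459 bits

Marginal of Y (column sums):
  P(Y=0) = 0.267 + 0.009 = 0.276
  P(Y=1) = 0.217 + 0.194 = 0.411
  P(Y=2) = 0.057 + 0.256 = 0.313
H(Y) = -[0.276·log₂(0.276) + 0.411·log₂(0.411) + 0.313·log₂(0.313)]
  = 0.51260 + 0.52723 + 0.52451 = 1.5643 bits

H(X|Y) = H(X,Y) - H(Y) = 2.2459 - 1.5643 = 0.6816 bits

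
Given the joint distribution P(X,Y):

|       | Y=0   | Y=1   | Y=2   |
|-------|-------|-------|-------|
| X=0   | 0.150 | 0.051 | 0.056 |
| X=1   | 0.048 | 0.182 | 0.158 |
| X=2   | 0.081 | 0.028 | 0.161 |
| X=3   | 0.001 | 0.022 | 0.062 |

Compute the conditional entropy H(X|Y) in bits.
1.6313 bits

H(X|Y) = H(X,Y) - H(Y)

H(X,Y) = -Σ_{x,y} P(x,y) log₂ P(x,y). Per-cell terms -P(x,y)·log₂P(x,y):
  X=0: 0.4105, 0.2190, 0.2329
  X=1: 0.2103, 0.4474, 0.4206
  X=2: 0.2937, 0.1444, 0.4242
  X=3: 0.0100, 0.1211, 0.2487
Sum of the 12 terms: H(X,Y) = 3.1828 bits

Marginal of Y (column sums):
  P(Y=0) = 0.150 + 0.048 + 0.081 + 0.001 = 0.280
  P(Y=1) = 0.051 + 0.182 + 0.028 + 0.022 = 0.283
  P(Y=2) = 0.056 + 0.158 + 0.161 + 0.062 = 0.437
H(Y) = -[0.280·log₂(0.280) + 0.283·log₂(0.283) + 0.437·log₂(0.437)]
  = 0.5142 + 0.5154 + 0.5219 = 1.5515 bits

H(X|Y) = H(X,Y) - H(Y) = 3.1828 - 1.5515 = 1.6313 bits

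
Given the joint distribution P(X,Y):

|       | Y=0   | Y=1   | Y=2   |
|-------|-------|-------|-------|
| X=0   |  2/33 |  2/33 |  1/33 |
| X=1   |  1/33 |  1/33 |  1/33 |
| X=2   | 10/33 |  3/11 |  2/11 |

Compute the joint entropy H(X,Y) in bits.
2.5820 bits

H(X,Y) = -Σ_{x,y} P(x,y) log₂ P(x,y). Per-cell terms -P(x,y)·log₂P(x,y):
  X=0: 0.24511, 0.24511, 0.15286
  X=1: 0.15286, 0.15286, 0.15286
  X=2: 0.52196, 0.51122, 0.44717
Sum of the 9 terms: H(X,Y) = 2.5820 bits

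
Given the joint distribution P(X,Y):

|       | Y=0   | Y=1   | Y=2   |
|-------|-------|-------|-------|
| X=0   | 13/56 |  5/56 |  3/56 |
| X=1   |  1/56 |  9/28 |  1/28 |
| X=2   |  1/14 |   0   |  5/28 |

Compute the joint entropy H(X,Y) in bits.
2.5440 bits

H(X,Y) = -Σ_{x,y} P(x,y) log₂ P(x,y). Per-cell terms -P(x,y)·log₂P(x,y):
  X=0: 0.4891, 0.3112, 0.2262
  X=1: 0.1037, 0.5263, 0.1717
  X=2: 0.2720, 0.0000, 0.4438
  (cells with P = 0 contribute 0)
Sum of the 9 terms: H(X,Y) = 2.5440 bits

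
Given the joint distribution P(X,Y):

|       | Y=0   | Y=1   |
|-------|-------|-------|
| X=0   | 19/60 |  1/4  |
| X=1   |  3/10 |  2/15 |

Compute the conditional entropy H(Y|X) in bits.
0.9469 bits

H(Y|X) = H(X,Y) - H(X)

H(X,Y) = -Σ_{x,y} P(x,y) log₂ P(x,y). Per-cell terms -P(x,y)·log₂P(x,y):
  X=0: 0.5253, 0.5000
  X=1: 0.5211, 0.3876
Sum of the 4 terms: H(X,Y) = 1.9340 bits

Marginal of X (row sums):
  P(X=0) = 19/60 + 1/4 = 17/30
  P(X=1) = 3/10 + 2/15 = 13/30
H(X) = -[(17/30)·log₂(17/30) + (13/30)·log₂(13/30)]
  = 0.4643 + 0.5228 = 0.9871 bits

H(Y|X) = H(X,Y) - H(X) = 1.9340 - 0.9871 = 0.9469 bits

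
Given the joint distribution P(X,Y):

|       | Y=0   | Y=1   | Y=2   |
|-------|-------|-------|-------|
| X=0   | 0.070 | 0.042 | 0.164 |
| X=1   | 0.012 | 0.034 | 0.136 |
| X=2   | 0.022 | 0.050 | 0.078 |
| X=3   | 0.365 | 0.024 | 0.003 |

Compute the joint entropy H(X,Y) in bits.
2.8316 bits

H(X,Y) = -Σ_{x,y} P(x,y) log₂ P(x,y). Per-cell terms -P(x,y)·log₂P(x,y):
  X=0: 0.26856, 0.19209, 0.42775
  X=1: 0.07657, 0.16586, 0.39145
  X=2: 0.12114, 0.21610, 0.28707
  X=3: 0.53072, 0.12914, 0.02514
Sum of the 12 terms: H(X,Y) = 2.8316 bits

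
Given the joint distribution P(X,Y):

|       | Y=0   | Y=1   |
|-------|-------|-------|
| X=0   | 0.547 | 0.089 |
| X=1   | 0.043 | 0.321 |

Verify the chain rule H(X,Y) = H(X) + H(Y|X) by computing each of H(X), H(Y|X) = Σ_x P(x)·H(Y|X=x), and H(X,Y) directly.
H(X) = 0.9460 bits, H(Y|X) = 0.5622 bits, H(X,Y) = 1.5081 bits

Marginal of X (row sums):
  P(X=0) = 0.547 + 0.089 = 0.636
  P(X=1) = 0.043 + 0.321 = 0.364
H(X) = -[0.636·log₂(0.636) + 0.364·log₂(0.364)]
  = 0.41525 + 0.53071 = 0.9460 bits

H(Y|X) = Σ_x P(x)·H(Y|X=x):
  X=0: P(X=0) = 0.636, P(Y|X=0) = (547/636, 89/636) → H(Y|X=0) = 0.58407
  X=1: P(X=1) = 0.364, P(Y|X=1) = (43/364, 321/364) → H(Y|X=1) = 0.52397
H(Y|X) = 0.636·0.58407 + 0.364·0.52397 = 0.5622 bits

H(X,Y) = -Σ_{x,y} P(x,y) log₂ P(x,y). Per-cell terms -P(x,y)·log₂P(x,y):
  X=0: 0.47610, 0.31061
  X=1: 0.19520, 0.52623
Sum of the 4 terms: H(X,Y) = 1.5081 bits

Chain rule check:
  H(X) + H(Y|X) = 0.9460 + 0.5622 = 1.5082 bits
  H(X,Y) = 1.5081 bits
✓ Chain rule verified (Δ = 0.0001 is 4-dp rounding noise: each of the three values was rounded independently).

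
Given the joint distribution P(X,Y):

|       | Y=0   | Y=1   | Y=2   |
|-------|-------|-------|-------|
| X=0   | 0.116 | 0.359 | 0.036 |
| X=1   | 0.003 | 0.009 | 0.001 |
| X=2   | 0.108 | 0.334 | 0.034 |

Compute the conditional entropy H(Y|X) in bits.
1.1149 bits

H(Y|X) = H(X,Y) - H(X)

H(X,Y) = -Σ_{x,y} P(x,y) log₂ P(x,y). Per-cell terms -P(x,y)·log₂P(x,y):
  X=0: 0.36051, 0.53058, 0.17265
  X=1: 0.02514, 0.06116, 0.00997
  X=2: 0.34678, 0.52841, 0.16586
Sum of the 9 terms: H(X,Y) = 2.2011 bits

Marginal of X (row sums):
  P(X=0) = 0.116 + 0.359 + 0.036 = 0.511
  P(X=1) = 0.003 + 0.009 + 0.001 = 0.013
  P(X=2) = 0.108 + 0.334 + 0.034 = 0.476
H(X) = -[0.511·log₂(0.511) + 0.013·log₂(0.013) + 0.476·log₂(0.476)]
  = 0.49496 + 0.08145 + 0.50978 = 1.0862 bits

H(Y|X) = H(X,Y) - H(X) = 2.2011 - 1.0862 = 1.1149 bits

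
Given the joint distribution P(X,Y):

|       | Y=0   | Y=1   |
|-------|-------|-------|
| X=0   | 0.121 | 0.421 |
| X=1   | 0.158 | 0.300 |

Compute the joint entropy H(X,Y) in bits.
1.8358 bits

H(X,Y) = -Σ_{x,y} P(x,y) log₂ P(x,y). Per-cell terms -P(x,y)·log₂P(x,y):
  X=0: 0.36868, 0.52545
  X=1: 0.42060, 0.52109
Sum of the 4 terms: H(X,Y) = 1.8358 bits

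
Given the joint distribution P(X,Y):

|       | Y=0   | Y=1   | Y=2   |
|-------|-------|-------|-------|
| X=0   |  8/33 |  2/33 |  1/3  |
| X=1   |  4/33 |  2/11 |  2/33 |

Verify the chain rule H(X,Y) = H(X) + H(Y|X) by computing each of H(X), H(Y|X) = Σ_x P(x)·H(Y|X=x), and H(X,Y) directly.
H(X) = 0.9457 bits, H(Y|X) = 1.3847 bits, H(X,Y) = 2.3303 bits

Marginal of X (row sums):
  P(X=0) = 8/33 + 2/33 + 1/3 = 7/11
  P(X=1) = 4/33 + 2/11 + 2/33 = 4/11
H(X) = -[(7/11)·log₂(7/11) + (4/11)·log₂(4/11)]
  = 0.41496 + 0.53070 = 0.9457 bits

H(Y|X) = Σ_x P(x)·H(Y|X=x):
  X=0: P(X=0) = 7/11, P(Y|X=0) = (8/21, 2/21, 11/21) → H(Y|X=0) = 1.34214
  X=1: P(X=1) = 4/11, P(Y|X=1) = (1/3, 1/2, 1/6) → H(Y|X=1) = 1.45915
H(Y|X) = (7/11)·1.34214 + (4/11)·1.45915 = 1.3847 bits

H(X,Y) = -Σ_{x,y} P(x,y) log₂ P(x,y). Per-cell terms -P(x,y)·log₂P(x,y):
  X=0: 0.49561, 0.24511, 0.52832
  X=1: 0.36902, 0.44717, 0.24511
Sum of the 6 terms: H(X,Y) = 2.3303 bits

Chain rule check:
  H(X) + H(Y|X) = 0.9457 + 1.3847 = 2.3304 bits
  H(X,Y) = 2.3303 bits
✓ Chain rule verified (Δ = 0.0001 is 4-dp rounding noise: each of the three values was rounded independently).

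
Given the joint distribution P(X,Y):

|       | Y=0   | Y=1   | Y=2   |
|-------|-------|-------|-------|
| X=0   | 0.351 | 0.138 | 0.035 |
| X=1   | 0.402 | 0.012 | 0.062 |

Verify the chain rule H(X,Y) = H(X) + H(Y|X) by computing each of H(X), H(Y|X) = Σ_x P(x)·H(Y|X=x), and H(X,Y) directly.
H(X) = 0.9983 bits, H(Y|X) = 0.9492 bits, H(X,Y) = 1.9476 bits

Marginal of X (row sums):
  P(X=0) = 0.351 + 0.138 + 0.035 = 0.524
  P(X=1) = 0.402 + 0.012 + 0.062 = 0.476
H(X) = -[0.524·log₂(0.524) + 0.476·log₂(0.476)]
  = 0.48856 + 0.50978 = 0.9983 bits

H(Y|X) = Σ_x P(x)·H(Y|X=x):
  X=0: P(X=0) = 0.524, P(Y|X=0) = (351/524, 69/262, 35/524) → H(Y|X=0) = 1.15495
  X=1: P(X=1) = 0.476, P(Y|X=1) = (201/238, 3/119, 31/238) → H(Y|X=1) = 0.72275
H(Y|X) = 0.524·1.15495 + 0.476·0.72275 = 0.9492 bits

H(X,Y) = -Σ_{x,y} P(x,y) log₂ P(x,y). Per-cell terms -P(x,y)·log₂P(x,y):
  X=0: 0.53017, 0.39430, 0.16928
  X=1: 0.52852, 0.07657, 0.24872
Sum of the 6 terms: H(X,Y) = 1.9476 bits

Chain rule check:
  H(X) + H(Y|X) = 0.9983 + 0.9492 = 1.9475 bits
  H(X,Y) = 1.9476 bits
✓ Chain rule verified (Δ = 0.0001 is 4-dp rounding noise: each of the three values was rounded independently).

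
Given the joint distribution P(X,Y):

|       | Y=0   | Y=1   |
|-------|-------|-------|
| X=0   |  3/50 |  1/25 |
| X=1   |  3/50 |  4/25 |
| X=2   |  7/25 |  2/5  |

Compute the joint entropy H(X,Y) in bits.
2.1388 bits

H(X,Y) = -Σ_{x,y} P(x,y) log₂ P(x,y). Per-cell terms -P(x,y)·log₂P(x,y):
  X=0: 0.2435, 0.1858
  X=1: 0.2435, 0.4230
  X=2: 0.5142, 0.5288
Sum of the 6 terms: H(X,Y) = 2.1388 bits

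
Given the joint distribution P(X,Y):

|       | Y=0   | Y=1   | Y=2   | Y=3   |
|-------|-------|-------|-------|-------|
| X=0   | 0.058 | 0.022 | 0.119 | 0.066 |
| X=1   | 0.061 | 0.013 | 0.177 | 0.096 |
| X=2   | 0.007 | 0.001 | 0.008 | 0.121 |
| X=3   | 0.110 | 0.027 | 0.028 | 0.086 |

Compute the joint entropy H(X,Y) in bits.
3.5023 bits

H(X,Y) = -Σ_{x,y} P(x,y) log₂ P(x,y). Per-cell terms -P(x,y)·log₂P(x,y):
  X=0: 0.23825, 0.12114, 0.36545, 0.25881
  X=1: 0.24614, 0.08145, 0.44218, 0.32456
  X=2: 0.05011, 0.00997, 0.05573, 0.36868
  X=3: 0.35029, 0.14069, 0.14444, 0.30440
Sum of the 16 terms: H(X,Y) = 3.5023 bits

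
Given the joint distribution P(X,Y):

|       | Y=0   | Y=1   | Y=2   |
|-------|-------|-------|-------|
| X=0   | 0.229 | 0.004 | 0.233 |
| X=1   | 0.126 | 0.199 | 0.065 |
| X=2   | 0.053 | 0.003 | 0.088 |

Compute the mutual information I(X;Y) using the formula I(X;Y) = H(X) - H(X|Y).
0.3099 bits

I(X;Y) = H(X) - H(X|Y)

Marginal of X (row sums):
  P(X=0) = 0.229 + 0.004 + 0.233 = 0.466
  P(X=1) = 0.126 + 0.199 + 0.065 = 0.390
  P(X=2) = 0.053 + 0.003 + 0.088 = 0.144
H(X) = -[0.466·log₂(0.466) + 0.390·log₂(0.390) + 0.144·log₂(0.144)]
  = 0.513345 + 0.529797 + 0.402604 = 1.44575 bits

Marginal of Y (column sums):
  P(Y=0) = 0.229 + 0.126 + 0.053 = 0.408
  P(Y=1) = 0.004 + 0.199 + 0.003 = 0.206
  P(Y=2) = 0.233 + 0.065 + 0.088 = 0.386
H(X|Y) = Σ_y P(y)·H(X|Y=y):
  Y=0: P(Y=0) = 0.408, P(X|Y=0) = (229/408, 21/68, 53/408) → H(X|Y=0) = 1.373664
  Y=1: P(Y=1) = 0.206, P(X|Y=1) = (2/103, 199/206, 3/206) → H(X|Y=1) = 0.247456
  Y=2: P(Y=2) = 0.386, P(X|Y=2) = (233/386, 65/386, 44/193) → H(X|Y=2) = 1.358677
H(X|Y) = 0.408·1.373664 + 0.206·0.247456 + 0.386·1.358677 = 1.13588 bits

I(X;Y) = H(X) - H(X|Y) = 1.44575 - 1.13588 = 0.3099 bits

Cross-check via I(X;Y) = H(X) + H(Y) - H(X,Y): computing H(Y) from the column sums and H(X,Y) from the 9 cells in the same way gives H(Y) = 1.52733 bits and H(X,Y) = 2.66321 bits, so
I(X;Y) = 1.44575 + 1.52733 - 2.66321 = 0.3099 bits ✓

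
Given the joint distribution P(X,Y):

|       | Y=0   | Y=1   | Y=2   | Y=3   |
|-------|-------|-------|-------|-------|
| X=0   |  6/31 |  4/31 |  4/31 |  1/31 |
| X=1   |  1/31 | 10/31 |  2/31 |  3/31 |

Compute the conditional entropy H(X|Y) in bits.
0.8058 bits

H(X|Y) = H(X,Y) - H(Y)

H(X,Y) = -Σ_{x,y} P(x,y) log₂ P(x,y). Per-cell terms -P(x,y)·log₂P(x,y):
  X=0: 0.45856, 0.38119, 0.38119, 0.15981
  X=1: 0.15981, 0.52654, 0.25511, 0.32605
Sum of the 8 terms: H(X,Y) = 2.64826 bits

Marginal of Y (column sums):
  P(Y=0) = 6/31 + 1/31 = 7/31
  P(Y=1) = 4/31 + 10/31 = 14/31
  P(Y=2) = 4/31 + 2/31 = 6/31
  P(Y=3) = 1/31 + 3/31 = 4/31
H(Y) = -[(7/31)·log₂(7/31) + (14/31)·log₂(14/31) + (6/31)·log₂(6/31) + (4/31)·log₂(4/31)]
  = 0.48477 + 0.51793 + 0.45856 + 0.38119 = 1.84245 bits

H(X|Y) = H(X,Y) - H(Y) = 2.64826 - 1.84245 = 0.8058 bits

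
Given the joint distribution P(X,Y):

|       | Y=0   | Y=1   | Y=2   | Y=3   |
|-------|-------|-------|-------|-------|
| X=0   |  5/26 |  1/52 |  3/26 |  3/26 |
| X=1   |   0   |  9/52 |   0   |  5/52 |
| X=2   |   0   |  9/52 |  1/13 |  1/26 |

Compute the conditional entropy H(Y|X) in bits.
1.4046 bits

H(Y|X) = H(X,Y) - H(X)

H(X,Y) = -Σ_{x,y} P(x,y) log₂ P(x,y). Per-cell terms -P(x,y)·log₂P(x,y):
  X=0: 0.45741, 0.10962, 0.35948, 0.35948
  X=1: 0.00000, 0.43797, 0.00000, 0.32486
  X=2: 0.00000, 0.43797, 0.28465, 0.18079
  (cells with P = 0 contribute 0)
Sum of the 12 terms: H(X,Y) = 2.9522 bits

Marginal of X (row sums):
  P(X=0) = 5/26 + 1/52 + 3/26 + 3/26 = 23/52
  P(X=1) = 0 + 9/52 + 0 + 5/52 = 7/26
  P(X=2) = 0 + 9/52 + 1/13 + 1/26 = 15/52
H(X) = -[(23/52)·log₂(23/52) + (7/26)·log₂(7/26) + (15/52)·log₂(15/52)]
  = 0.52054 + 0.50968 + 0.51737 = 1.5476 bits

H(Y|X) = H(X,Y) - H(X) = 2.9522 - 1.5476 = 1.4046 bits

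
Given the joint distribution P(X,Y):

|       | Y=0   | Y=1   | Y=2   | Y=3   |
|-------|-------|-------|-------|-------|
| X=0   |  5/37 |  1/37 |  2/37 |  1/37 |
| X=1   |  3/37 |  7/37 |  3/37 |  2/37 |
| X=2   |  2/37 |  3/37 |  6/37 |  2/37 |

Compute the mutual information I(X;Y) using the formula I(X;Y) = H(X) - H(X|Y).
0.1516 bits

I(X;Y) = H(X) - H(X|Y)

Marginal of X (row sums):
  P(X=0) = 5/37 + 1/37 + 2/37 + 1/37 = 9/37
  P(X=1) = 3/37 + 7/37 + 3/37 + 2/37 = 15/37
  P(X=2) = 2/37 + 3/37 + 6/37 + 2/37 = 13/37
H(X) = -[(9/37)·log₂(9/37) + (15/37)·log₂(15/37) + (13/37)·log₂(13/37)]
  = 0.49610 + 0.52807 + 0.53019 = 1.55436 bits

Marginal of Y (column sums):
  P(Y=0) = 5/37 + 3/37 + 2/37 = 10/37
  P(Y=1) = 1/37 + 7/37 + 3/37 = 11/37
  P(Y=2) = 2/37 + 3/37 + 6/37 = 11/37
  P(Y=3) = 1/37 + 2/37 + 2/37 = 5/37
H(X|Y) = Σ_y P(y)·H(X|Y=y):
  Y=0: P(Y=0) = 10/37, P(X|Y=0) = (1/2, 3/10, 1/5) → H(X|Y=0) = 1.48548
  Y=1: P(Y=1) = 11/37, P(X|Y=1) = (1/11, 7/11, 3/11) → H(X|Y=1) = 1.24067
  Y=2: P(Y=2) = 11/37, P(X|Y=2) = (2/11, 3/11, 6/11) → H(X|Y=2) = 1.43537
  Y=3: P(Y=3) = 5/37, P(X|Y=3) = (1/5, 2/5, 2/5) → H(X|Y=3) = 1.52193
H(X|Y) = (10/37)·1.48548 + (11/37)·1.24067 + (11/37)·1.43537 + (5/37)·1.52193 = 1.40273 bits

I(X;Y) = H(X) - H(X|Y) = 1.55436 - 1.40273 = 0.1516 bits

Cross-check via I(X;Y) = H(X) + H(Y) - H(X,Y): computing H(Y) from the column sums and H(X,Y) from the 12 cells in the same way gives H(Y) = 1.94090 bits and H(X,Y) = 3.34363 bits, so
I(X;Y) = 1.55436 + 1.94090 - 3.34363 = 0.1516 bits ✓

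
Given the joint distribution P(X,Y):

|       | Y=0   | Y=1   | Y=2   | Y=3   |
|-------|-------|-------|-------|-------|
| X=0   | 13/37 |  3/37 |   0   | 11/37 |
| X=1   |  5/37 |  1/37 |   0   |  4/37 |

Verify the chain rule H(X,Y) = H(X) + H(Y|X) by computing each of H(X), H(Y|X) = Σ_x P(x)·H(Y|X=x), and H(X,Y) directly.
H(X) = 0.8419 bits, H(Y|X) = 1.3805 bits, H(X,Y) = 2.2223 bits

Marginal of X (row sums):
  P(X=0) = 13/37 + 3/37 + 0 + 11/37 = 27/37
  P(X=1) = 5/37 + 1/37 + 0 + 4/37 = 10/37
H(X) = -[(27/37)·log₂(27/37) + (10/37)·log₂(10/37)]
  = 0.331710 + 0.510142 = 0.8419 bits

H(Y|X) = Σ_x P(x)·H(Y|X=x):
  X=0: P(X=0) = 27/37, P(Y|X=0) = (13/27, 1/9, 0, 11/27) → H(Y|X=0) = 1.387689
  X=1: P(X=1) = 10/37, P(Y|X=1) = (1/2, 1/10, 0, 2/5) → H(Y|X=1) = 1.360964
H(Y|X) = (27/37)·1.387689 + (10/37)·1.360964 = 1.3805 bits

H(X,Y) = -Σ_{x,y} P(x,y) log₂ P(x,y). Per-cell terms -P(x,y)·log₂P(x,y):
  X=0: 0.530194, 0.293878, 0.000000, 0.520277
  X=1: 0.390206, 0.140796, 0.000000, 0.346968
  (cells with P = 0 contribute 0)
Sum of the 8 terms: H(X,Y) = 2.2223 bits

Chain rule check:
  H(X) + H(Y|X) = 0.8419 + 1.3805 = 2.2224 bits
  H(X,Y) = 2.2223 bits
✓ Chain rule verified (Δ = 0.0001 is 4-dp rounding noise: each of the three values was rounded independently).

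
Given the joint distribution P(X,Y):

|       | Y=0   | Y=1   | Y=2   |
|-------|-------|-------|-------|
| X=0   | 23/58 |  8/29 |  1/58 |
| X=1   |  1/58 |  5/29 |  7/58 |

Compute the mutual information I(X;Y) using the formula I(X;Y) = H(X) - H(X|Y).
0.2843 bits

I(X;Y) = H(X) - H(X|Y)

Marginal of X (row sums):
  P(X=0) = 23/58 + 8/29 + 1/58 = 20/29
  P(X=1) = 1/58 + 5/29 + 7/58 = 9/29
H(X) = -[(20/29)·log₂(20/29) + (9/29)·log₂(9/29)]
  = 0.36969 + 0.52388 = 0.89357 bits

Marginal of Y (column sums):
  P(Y=0) = 23/58 + 1/58 = 12/29
  P(Y=1) = 8/29 + 5/29 = 13/29
  P(Y=2) = 1/58 + 7/58 = 4/29
H(X|Y) = Σ_y P(y)·H(X|Y=y):
  Y=0: P(Y=0) = 12/29, P(X|Y=0) = (23/24, 1/24) → H(X|Y=0) = 0.24988
  Y=1: P(Y=1) = 13/29, P(X|Y=1) = (8/13, 5/13) → H(X|Y=1) = 0.96124
  Y=2: P(Y=2) = 4/29, P(X|Y=2) = (1/8, 7/8) → H(X|Y=2) = 0.54356
H(X|Y) = (12/29)·0.24988 + (13/29)·0.96124 + (4/29)·0.54356 = 0.60927 bits

I(X;Y) = H(X) - H(X|Y) = 0.89357 - 0.60927 = 0.2843 bits

Cross-check via I(X;Y) = H(X) + H(Y) - H(X,Y): computing H(Y) from the column sums and H(X,Y) from the 6 cells in the same way gives H(Y) = 1.43987 bits and H(X,Y) = 2.04914 bits, so
I(X;Y) = 0.89357 + 1.43987 - 2.04914 = 0.2843 bits ✓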